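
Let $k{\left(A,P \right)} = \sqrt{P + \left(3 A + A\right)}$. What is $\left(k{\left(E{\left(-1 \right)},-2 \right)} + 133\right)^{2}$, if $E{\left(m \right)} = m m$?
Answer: $\left(133 + \sqrt{2}\right)^{2} \approx 18067.0$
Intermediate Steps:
$E{\left(m \right)} = m^{2}$
$k{\left(A,P \right)} = \sqrt{P + 4 A}$
$\left(k{\left(E{\left(-1 \right)},-2 \right)} + 133\right)^{2} = \left(\sqrt{-2 + 4 \left(-1\right)^{2}} + 133\right)^{2} = \left(\sqrt{-2 + 4 \cdot 1} + 133\right)^{2} = \left(\sqrt{-2 + 4} + 133\right)^{2} = \left(\sqrt{2} + 133\right)^{2} = \left(133 + \sqrt{2}\right)^{2}$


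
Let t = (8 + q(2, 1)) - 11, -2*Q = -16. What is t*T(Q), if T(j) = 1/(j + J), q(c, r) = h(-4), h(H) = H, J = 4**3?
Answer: -7/72 ≈ -0.097222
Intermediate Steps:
J = 64
Q = 8 (Q = -1/2*(-16) = 8)
q(c, r) = -4
T(j) = 1/(64 + j) (T(j) = 1/(j + 64) = 1/(64 + j))
t = -7 (t = (8 - 4) - 11 = 4 - 11 = -7)
t*T(Q) = -7/(64 + 8) = -7/72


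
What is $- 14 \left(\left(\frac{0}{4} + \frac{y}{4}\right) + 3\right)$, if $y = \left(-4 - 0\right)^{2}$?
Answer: $-98$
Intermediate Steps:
$y = 16$ ($y = \left(-4 + \left(-5 + 5\right)\right)^{2} = \left(-4 + 0\right)^{2} = \left(-4\right)^{2} = 16$)
$- 14 \left(\left(\frac{0}{4} + \frac{y}{4}\right) + 3\right) = - 14 \left(\left(\frac{0}{4} + \frac{16}{4}\right) + 3\right) = - 14 \left(\left(0 \cdot \frac{1}{4} + 16 \cdot \frac{1}{4}\right) + 3\right) = - 14 \left(\left(0 + 4\right) + 3\right) = - 14 \left(4 + 3\right) = \left(-14\right) 7 = -98$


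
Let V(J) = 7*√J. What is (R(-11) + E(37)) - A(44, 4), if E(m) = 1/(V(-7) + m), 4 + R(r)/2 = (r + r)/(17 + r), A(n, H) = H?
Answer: (-406*√7 + 2143*I)/(3*(-37*I + 7*√7)) ≈ -19.312 - 0.010818*I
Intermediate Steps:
R(r) = -8 + 4*r/(17 + r) (R(r) = -8 + 2*((r + r)/(17 + r)) = -8 + 2*((2*r)/(17 + r)) = -8 + 2*(2*r/(17 + r)) = -8 + 4*r/(17 + r))
E(m) = 1/(m + 7*I*√7) (E(m) = 1/(7*√(-7) + m) = 1/(7*(I*√7) + m) = 1/(7*I*√7 + m) = 1/(m + 7*I*√7))
(R(-11) + E(37)) - A(44, 4) = (4*(-34 - 1*(-11))/(17 - 11) + 1/(37 + 7*I*√7)) - 1*4 = (4*(-34 + 11)/6 + 1/(37 + 7*I*√7)) - 4 = (4*(⅙)*(-23) + 1/(37 + 7*I*√7)) - 4 = (-46/3 + 1/(37 + 7*I*√7)) - 4 = -58/3 + 1/(37 + 7*I*√7)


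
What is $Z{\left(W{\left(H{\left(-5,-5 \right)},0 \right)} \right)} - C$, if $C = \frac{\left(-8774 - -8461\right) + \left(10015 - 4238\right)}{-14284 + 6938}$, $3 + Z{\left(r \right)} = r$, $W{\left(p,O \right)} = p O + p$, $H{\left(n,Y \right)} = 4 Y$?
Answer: $- \frac{81747}{3673} \approx -22.256$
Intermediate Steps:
$W{\left(p,O \right)} = p + O p$ ($W{\left(p,O \right)} = O p + p = p + O p$)
$Z{\left(r \right)} = -3 + r$
$C = - \frac{2732}{3673}$ ($C = \frac{\left(-8774 + 8461\right) + 5777}{-7346} = \left(-313 + 5777\right) \left(- \frac{1}{7346}\right) = 5464 \left(- \frac{1}{7346}\right) = - \frac{2732}{3673} \approx -0.74381$)
$Z{\left(W{\left(H{\left(-5,-5 \right)},0 \right)} \right)} - C = \left(-3 + 4 \left(-5\right) \left(1 + 0\right)\right) - - \frac{2732}{3673} = \left(-3 - 20\right) + \frac{2732}{3673} = -23 + \frac{2732}{3673} = - \frac{81747}{3673}$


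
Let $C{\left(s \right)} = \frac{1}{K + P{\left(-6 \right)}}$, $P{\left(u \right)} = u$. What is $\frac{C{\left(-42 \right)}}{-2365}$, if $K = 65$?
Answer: $- \frac{1}{139535} \approx -7.1667 \cdot 10^{-6}$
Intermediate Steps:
$C{\left(s \right)} = \frac{1}{59}$ ($C{\left(s \right)} = \frac{1}{65 - 6} = \frac{1}{59}$)
$\frac{C{\left(-42 \right)}}{-2365} = \frac{1}{59 \left(-2365\right)} = \frac{1}{59} \left(- \frac{1}{2365}\right) = - \frac{1}{139535}$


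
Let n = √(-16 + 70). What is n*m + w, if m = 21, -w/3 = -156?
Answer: 468 + 63*√6 ≈ 622.32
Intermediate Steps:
w = 468 (w = -3*(-156) = 468)
n = 3*√6 (n = √54 = 3*√6 ≈ 7.3485)
n*m + w = (3*√6)*21 + 468 = 63*√6 + 468 = 468 + 63*√6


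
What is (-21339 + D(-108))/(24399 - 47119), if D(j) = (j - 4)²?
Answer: 1759/4544 ≈ 0.38710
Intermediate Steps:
D(j) = (-4 + j)²
(-21339 + D(-108))/(24399 - 47119) = (-21339 + (-4 - 108)²)/(24399 - 47119) = (-21339 + (-112)²)/(-22720) = (-21339 + 12544)*(-1/22720) = -8795*(-1/22720) = 1759/4544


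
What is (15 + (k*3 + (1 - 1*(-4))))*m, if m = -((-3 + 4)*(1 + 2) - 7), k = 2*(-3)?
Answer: 8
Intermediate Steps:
k = -6
m = 4 (m = -(1*3 - 7) = -(3 - 7) = -1*(-4) = 4)
(15 + (k*3 + (1 - 1*(-4))))*m = (15 + (-6*3 + (1 - 1*(-4))))*4 = (15 + (-18 + (1 + 4)))*4 = (15 + (-18 + 5))*4 = (15 - 13)*4 = 2*4 = 8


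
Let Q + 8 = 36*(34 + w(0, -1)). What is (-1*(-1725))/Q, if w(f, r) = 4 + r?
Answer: 1725/1324 ≈ 1.3029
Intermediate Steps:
Q = 1324 (Q = -8 + 36*(34 + (4 - 1)) = -8 + 36*(34 + 3) = -8 + 36*37 = -8 + 1332 = 1324)
(-1*(-1725))/Q = -1*(-1725)/1324 = 1725*(1/1324) = 1725/1324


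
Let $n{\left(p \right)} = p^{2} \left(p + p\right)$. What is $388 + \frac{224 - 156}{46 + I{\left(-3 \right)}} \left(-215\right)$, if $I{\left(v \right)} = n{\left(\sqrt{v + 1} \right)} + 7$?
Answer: $\frac{327448}{2841} - \frac{58480 i \sqrt{2}}{2841} \approx 115.26 - 29.111 i$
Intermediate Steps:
$n{\left(p \right)} = 2 p^{3}$ ($n{\left(p \right)} = p^{2} \cdot 2 p = 2 p^{3}$)
$I{\left(v \right)} = 7 + 2 \left(1 + v\right)^{\frac{3}{2}}$ ($I{\left(v \right)} = 2 \left(\sqrt{v + 1}\right)^{3} + 7 = 2 \left(\sqrt{1 + v}\right)^{3} + 7 = 2 \left(1 + v\right)^{\frac{3}{2}} + 7 = 7 + 2 \left(1 + v\right)^{\frac{3}{2}}$)
$388 + \frac{224 - 156}{46 + I{\left(-3 \right)}} \left(-215\right) = 388 + \frac{224 - 156}{46 + \left(7 + 2 \left(1 - 3\right)^{\frac{3}{2}}\right)} \left(-215\right) = 388 + \frac{68}{46 + \left(7 + 2 \left(-2\right)^{\frac{3}{2}}\right)} \left(-215\right) = 388 + \frac{68}{46 + \left(7 + 2 \left(- 2 i \sqrt{2}\right)\right)} \left(-215\right) = 388 + \frac{68}{46 + \left(7 - 4 i \sqrt{2}\right)} \left(-215\right) = 388 + \frac{68}{53 - 4 i \sqrt{2}} \left(-215\right) = 388 - \frac{14620}{53 - 4 i \sqrt{2}}$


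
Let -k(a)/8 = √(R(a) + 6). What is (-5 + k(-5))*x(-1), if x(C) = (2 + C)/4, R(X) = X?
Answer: -13/4 ≈ -3.2500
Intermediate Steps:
x(C) = ½ + C/4 (x(C) = (2 + C)*(¼) = ½ + C/4)
k(a) = -8*√(6 + a) (k(a) = -8*√(a + 6) = -8*√(6 + a))
(-5 + k(-5))*x(-1) = (-5 - 8*√(6 - 5))*(½ + (¼)*(-1)) = (-5 - 8*√1)*(½ - ¼) = (-5 - 8*1)*(¼) = (-5 - 8)*(¼) = -13*¼ = -13/4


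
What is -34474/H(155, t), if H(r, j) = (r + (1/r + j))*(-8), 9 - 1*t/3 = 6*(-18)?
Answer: 2671735/313724 ≈ 8.5162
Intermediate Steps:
t = 351 (t = 27 - 18*(-18) = 27 - 3*(-108) = 27 + 324 = 351)
H(r, j) = -8*j - 8*r - 8/r (H(r, j) = (r + (j + 1/r))*(-8) = (j + r + 1/r)*(-8) = -8*j - 8*r - 8/r)
-34474/H(155, t) = -34474*155/(8*(-1 - 1*155*(351 + 155))) = -34474*155/(8*(-1 - 1*155*506)) = -34474*155/(8*(-1 - 78430)) = -34474/(8*(1/155)*(-78431)) = -34474/(-627448/155) = -34474*(-155/627448) = 2671735/313724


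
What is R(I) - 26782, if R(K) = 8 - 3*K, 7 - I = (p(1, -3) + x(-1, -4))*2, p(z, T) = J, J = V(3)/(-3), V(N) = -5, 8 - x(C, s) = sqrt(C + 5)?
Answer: -26749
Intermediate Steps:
x(C, s) = 8 - sqrt(5 + C) (x(C, s) = 8 - sqrt(C + 5) = 8 - sqrt(5 + C))
J = 5/3 (J = -5/(-3) = -5*(-1/3) = 5/3 ≈ 1.6667)
p(z, T) = 5/3
I = -25/3 (I = 7 - (5/3 + (8 - sqrt(5 - 1)))*2 = 7 - (5/3 + (8 - sqrt(4)))*2 = 7 - (5/3 + (8 - 1*2))*2 = 7 - (5/3 + (8 - 2))*2 = 7 - (5/3 + 6)*2 = 7 - 23*2/3 = 7 - 1*46/3 = 7 - 46/3 = -25/3 ≈ -8.3333)
R(I) - 26782 = (8 - 3*(-25/3)) - 26782 = (8 + 25) - 26782 = 33 - 26782 = -26749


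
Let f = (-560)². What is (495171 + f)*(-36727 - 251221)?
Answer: -232883991908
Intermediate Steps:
f = 313600
(495171 + f)*(-36727 - 251221) = (495171 + 313600)*(-36727 - 251221) = 808771*(-287948) = -232883991908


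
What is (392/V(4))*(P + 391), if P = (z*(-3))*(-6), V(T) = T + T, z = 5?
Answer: 23569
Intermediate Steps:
V(T) = 2*T
P = 90 (P = (5*(-3))*(-6) = -15*(-6) = 90)
(392/V(4))*(P + 391) = (392/((2*4)))*(90 + 391) = (392/8)*481 = (392*(⅛))*481 = 49*481 = 23569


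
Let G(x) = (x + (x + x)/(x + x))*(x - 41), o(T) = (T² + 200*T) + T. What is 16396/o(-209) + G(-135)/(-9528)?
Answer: 3649645/497838 ≈ 7.3310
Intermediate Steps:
o(T) = T² + 201*T
G(x) = (1 + x)*(-41 + x) (G(x) = (x + (2*x)/((2*x)))*(-41 + x) = (x + (2*x)*(1/(2*x)))*(-41 + x) = (x + 1)*(-41 + x) = (1 + x)*(-41 + x))
16396/o(-209) + G(-135)/(-9528) = 16396/((-209*(201 - 209))) + (-41 + (-135)² - 40*(-135))/(-9528) = 16396/((-209*(-8))) + (-41 + 18225 + 5400)*(-1/9528) = 16396/1672 + 23584*(-1/9528) = 16396*(1/1672) - 2948/1191 = 4099/418 - 2948/1191 = 3649645/497838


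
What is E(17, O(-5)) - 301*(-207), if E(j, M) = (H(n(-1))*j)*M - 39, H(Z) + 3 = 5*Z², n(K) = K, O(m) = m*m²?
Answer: 58018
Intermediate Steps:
O(m) = m³
H(Z) = -3 + 5*Z²
E(j, M) = -39 + 2*M*j (E(j, M) = ((-3 + 5*(-1)²)*j)*M - 39 = ((-3 + 5*1)*j)*M - 39 = ((-3 + 5)*j)*M - 39 = (2*j)*M - 39 = 2*M*j - 39 = -39 + 2*M*j)
E(17, O(-5)) - 301*(-207) = (-39 + 2*(-5)³*17) - 301*(-207) = (-39 + 2*(-125)*17) + 62307 = (-39 - 4250) + 62307 = -4289 + 62307 = 58018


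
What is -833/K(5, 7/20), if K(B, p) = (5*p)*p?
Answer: -1360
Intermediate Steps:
K(B, p) = 5*p²
-833/K(5, 7/20) = -833/(5*(7/20)²) = -833/(5*(49/400)) = -833/49/80 = -833*80/49 = -1360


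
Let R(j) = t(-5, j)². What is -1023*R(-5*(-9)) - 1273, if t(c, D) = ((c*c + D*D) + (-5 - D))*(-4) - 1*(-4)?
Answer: -65406545641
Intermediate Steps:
t(c, D) = 24 - 4*D² - 4*c² + 4*D (t(c, D) = ((c² + D²) + (-5 - D))*(-4) + 4 = ((D² + c²) + (-5 - D))*(-4) + 4 = (-5 + D² + c² - D)*(-4) + 4 = (20 - 4*D² - 4*c² + 4*D) + 4 = 24 - 4*D² - 4*c² + 4*D)
R(j) = (-76 - 4*j² + 4*j)² (R(j) = (24 - 4*j² - 4*(-5)² + 4*j)² = (24 - 4*j² - 4*25 + 4*j)² = (24 - 4*j² - 100 + 4*j)² = (-76 - 4*j² + 4*j)²)
-1023*R(-5*(-9)) - 1273 = -16368*(19 + (-5*(-9))² - (-5)*(-9))² - 1273 = -16368*(19 + 45² - 1*45)² - 1273 = -16368*(19 + 2025 - 45)² - 1273 = -16368*1999² - 1273 = -16368*3996001 - 1273 = -1023*63936016 - 1273 = -65406544368 - 1273 = -65406545641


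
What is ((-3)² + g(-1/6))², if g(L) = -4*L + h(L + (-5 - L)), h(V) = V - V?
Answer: 841/9 ≈ 93.444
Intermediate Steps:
h(V) = 0
g(L) = -4*L (g(L) = -4*L + 0 = -4*L)
((-3)² + g(-1/6))² = ((-3)² - (-4)/6)² = (9 - (-4)/6)² = (9 - 4*(-⅙))² = (9 + ⅔)² = (29/3)² = 841/9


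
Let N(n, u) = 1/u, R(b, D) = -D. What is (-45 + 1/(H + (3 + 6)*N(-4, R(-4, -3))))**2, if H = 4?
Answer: 98596/49 ≈ 2012.2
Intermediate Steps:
(-45 + 1/(H + (3 + 6)*N(-4, R(-4, -3))))**2 = (-45 + 1/(4 + (3 + 6)/((-1*(-3)))))**2 = (-45 + 1/(4 + 9/3))**2 = (-45 + 1/(4 + 9*(1/3)))**2 = (-45 + 1/(4 + 3))**2 = (-45 + 1/7)**2 = (-314/7)**2 = 98596/49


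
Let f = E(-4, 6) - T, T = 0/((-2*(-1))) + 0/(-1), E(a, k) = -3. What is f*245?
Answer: -735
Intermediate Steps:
T = 0 (T = 0/2 + 0*(-1) = 0*(½) + 0 = 0 + 0 = 0)
f = -3 (f = -3 - 1*0 = -3 + 0 = -3)
f*245 = -3*245 = -735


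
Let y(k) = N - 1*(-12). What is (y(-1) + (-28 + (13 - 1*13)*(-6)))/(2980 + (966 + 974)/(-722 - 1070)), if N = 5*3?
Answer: -448/1334555 ≈ -0.00033569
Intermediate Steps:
N = 15
y(k) = 27 (y(k) = 15 - 1*(-12) = 15 + 12 = 27)
(y(-1) + (-28 + (13 - 1*13)*(-6)))/(2980 + (966 + 974)/(-722 - 1070)) = (27 + (-28 + (13 - 1*13)*(-6)))/(2980 + (966 + 974)/(-722 - 1070)) = (27 + (-28 + (13 - 13)*(-6)))/(2980 + 1940/(-1792)) = (27 + (-28 + 0*(-6)))/(2980 + 1940*(-1/1792)) = (27 + (-28 + 0))/(2980 - 485/448) = (27 - 28)/(1334555/448) = -1*448/1334555 = -448/1334555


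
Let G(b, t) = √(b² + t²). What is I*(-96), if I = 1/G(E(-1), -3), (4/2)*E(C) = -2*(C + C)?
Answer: -96*√13/13 ≈ -26.626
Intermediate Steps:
E(C) = -2*C (E(C) = (-2*(C + C))/2 = (-4*C)/2 = -2*C)
I = √13/13 (I = 1/(√((-2*(-1))² + (-3)²)) = 1/(√(2² + 9)) = 1/(√(4 + 9)) = 1/(√13) = √13/13 ≈ 0.27735)
I*(-96) = (√13/13)*(-96) = -96*√13/13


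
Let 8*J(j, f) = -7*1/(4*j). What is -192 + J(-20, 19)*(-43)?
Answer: -123181/640 ≈ -192.47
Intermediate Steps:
J(j, f) = -7/(32*j) (J(j, f) = (-7*1/(4*j))/8 = (-7/(4*j))/8 = -7/(32*j))
-192 + J(-20, 19)*(-43) = -192 - 7/32/(-20)*(-43) = -192 - 7/32*(-1/20)*(-43) = -192 + (7/640)*(-43) = -192 - 301/640 = -123181/640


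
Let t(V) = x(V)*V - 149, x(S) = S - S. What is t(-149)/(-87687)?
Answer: 149/87687 ≈ 0.0016992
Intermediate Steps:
x(S) = 0
t(V) = -149 (t(V) = 0*V - 149 = 0 - 149 = -149)
t(-149)/(-87687) = -149/(-87687) = -149*(-1/87687) = 149/87687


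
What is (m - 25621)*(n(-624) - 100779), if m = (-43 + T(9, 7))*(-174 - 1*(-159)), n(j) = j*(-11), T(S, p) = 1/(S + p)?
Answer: 37531345365/16 ≈ 2.3457e+9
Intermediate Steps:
n(j) = -11*j
m = 10305/16 (m = (-43 + 1/(9 + 7))*(-174 - 1*(-159)) = (-43 + 1/16)*(-174 + 159) = (-43 + 1/16)*(-15) = -687/16*(-15) = 10305/16 ≈ 644.06)
(m - 25621)*(n(-624) - 100779) = (10305/16 - 25621)*(-11*(-624) - 100779) = -399631*(6864 - 100779)/16 = -399631/16*(-93915) = 37531345365/16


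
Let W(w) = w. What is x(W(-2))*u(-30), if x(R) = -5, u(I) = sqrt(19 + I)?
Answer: -5*I*sqrt(11) ≈ -16.583*I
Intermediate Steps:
x(W(-2))*u(-30) = -5*sqrt(19 - 30) = -5*I*sqrt(11)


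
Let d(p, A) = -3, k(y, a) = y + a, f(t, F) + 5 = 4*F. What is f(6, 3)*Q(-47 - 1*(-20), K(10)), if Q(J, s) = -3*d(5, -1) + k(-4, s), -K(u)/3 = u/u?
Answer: 14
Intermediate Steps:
f(t, F) = -5 + 4*F
k(y, a) = a + y
K(u) = -3 (K(u) = -3*u/u = -3*1 = -3)
Q(J, s) = 5 + s (Q(J, s) = -3*(-3) + (s - 4) = 9 + (-4 + s) = 5 + s)
f(6, 3)*Q(-47 - 1*(-20), K(10)) = (-5 + 4*3)*(5 - 3) = (-5 + 12)*2 = 7*2 = 14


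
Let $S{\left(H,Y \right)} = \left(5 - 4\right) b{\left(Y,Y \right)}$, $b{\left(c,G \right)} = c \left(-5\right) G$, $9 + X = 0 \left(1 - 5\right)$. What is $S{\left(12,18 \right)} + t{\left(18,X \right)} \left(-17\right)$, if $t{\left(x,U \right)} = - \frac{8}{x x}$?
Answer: $- \frac{131186}{81} \approx -1619.6$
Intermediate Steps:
$X = -9$ ($X = -9 + 0 \left(1 - 5\right) = -9 + 0 \left(-4\right) = -9 + 0 = -9$)
$b{\left(c,G \right)} = - 5 G c$ ($b{\left(c,G \right)} = - 5 c G = - 5 G c$)
$t{\left(x,U \right)} = - \frac{8}{x^{2}}$
$S{\left(H,Y \right)} = - 5 Y^{2}$ ($S{\left(H,Y \right)} = \left(5 - 4\right) \left(- 5 Y Y\right) = 1 \left(- 5 Y^{2}\right) = - 5 Y^{2}$)
$S{\left(12,18 \right)} + t{\left(18,X \right)} \left(-17\right) = - 5 \cdot 18^{2} + - \frac{8}{324} \left(-17\right) = \left(-5\right) 324 + \left(-8\right) \frac{1}{324} \left(-17\right) = -1620 - - \frac{34}{81} = -1620 + \frac{34}{81} = - \frac{131186}{81}$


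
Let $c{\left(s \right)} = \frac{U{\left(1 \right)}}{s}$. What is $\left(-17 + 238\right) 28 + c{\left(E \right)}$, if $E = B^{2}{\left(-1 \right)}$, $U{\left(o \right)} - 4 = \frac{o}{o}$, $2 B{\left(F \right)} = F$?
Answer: $6208$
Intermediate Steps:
$B{\left(F \right)} = \frac{F}{2}$
$U{\left(o \right)} = 5$ ($U{\left(o \right)} = 4 + \frac{o}{o} = 4 + 1 = 5$)
$E = \frac{1}{4}$ ($E = \left(\frac{1}{2} \left(-1\right)\right)^{2} = \left(- \frac{1}{2}\right)^{2} = \frac{1}{4} \approx 0.25$)
$c{\left(s \right)} = \frac{5}{s}$
$\left(-17 + 238\right) 28 + c{\left(E \right)} = \left(-17 + 238\right) 28 + 5 \frac{1}{\frac{1}{4}} = 221 \cdot 28 + 5 \cdot 4 = 6188 + 20 = 6208$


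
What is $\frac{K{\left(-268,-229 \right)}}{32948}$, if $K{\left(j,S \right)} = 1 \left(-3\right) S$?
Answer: $\frac{687}{32948} \approx 0.020851$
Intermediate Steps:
$K{\left(j,S \right)} = - 3 S$
$\frac{K{\left(-268,-229 \right)}}{32948} = \frac{\left(-3\right) \left(-229\right)}{32948} = 687 \cdot \frac{1}{32948} = \frac{687}{32948}$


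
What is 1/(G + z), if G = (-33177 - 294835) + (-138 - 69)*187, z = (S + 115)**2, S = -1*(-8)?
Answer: -1/351592 ≈ -2.8442e-6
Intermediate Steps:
S = 8
z = 15129 (z = (8 + 115)**2 = 123**2 = 15129)
G = -366721 (G = -328012 - 207*187 = -328012 - 38709 = -366721)
1/(G + z) = 1/(-366721 + 15129) = 1/(-351592) = -1/351592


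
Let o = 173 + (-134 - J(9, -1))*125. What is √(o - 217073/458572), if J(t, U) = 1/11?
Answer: I*√105525249111865451/2522146 ≈ 128.8*I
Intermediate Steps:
J(t, U) = 1/11
o = -182472/11 (o = 173 + (-134 - 1*1/11)*125 = 173 + (-134 - 1/11)*125 = 173 - 1475/11*125 = 173 - 184375/11 = -182472/11 ≈ -16588.)
√(o - 217073/458572) = √(-182472/11 - 217073/458572) = √(-83678937787/5044292) = I*√105525249111865451/2522146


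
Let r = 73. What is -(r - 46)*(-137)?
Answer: 3699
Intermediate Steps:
-(r - 46)*(-137) = -(73 - 46)*(-137) = -27*(-137) = -1*(-3699) = 3699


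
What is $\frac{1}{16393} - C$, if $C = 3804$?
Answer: $- \frac{62358971}{16393} \approx -3804.0$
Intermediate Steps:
$\frac{1}{16393} - C = \frac{1}{16393} - 3804 = - \frac{62358971}{16393}$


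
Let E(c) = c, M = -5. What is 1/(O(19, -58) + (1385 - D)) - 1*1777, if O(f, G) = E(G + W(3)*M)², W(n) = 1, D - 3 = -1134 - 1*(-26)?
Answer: -11477642/6459 ≈ -1777.0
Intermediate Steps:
D = -1105 (D = 3 + (-1134 - 1*(-26)) = 3 + (-1134 + 26) = 3 - 1108 = -1105)
O(f, G) = (-5 + G)² (O(f, G) = (G + 1*(-5))² = (G - 5)² = (-5 + G)²)
1/(O(19, -58) + (1385 - D)) - 1*1777 = 1/((-5 - 58)² + (1385 - 1*(-1105))) - 1*1777 = 1/((-63)² + (1385 + 1105)) - 1777 = 1/(3969 + 2490) - 1777 = 1/6459 - 1777 = -11477642/6459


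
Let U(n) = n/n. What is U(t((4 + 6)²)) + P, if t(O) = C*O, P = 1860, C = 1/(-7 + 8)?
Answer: 1861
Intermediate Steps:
C = 1 (C = 1/1 = 1)
t(O) = O (t(O) = 1*O = O)
U(n) = 1
U(t((4 + 6)²)) + P = 1 + 1860 = 1861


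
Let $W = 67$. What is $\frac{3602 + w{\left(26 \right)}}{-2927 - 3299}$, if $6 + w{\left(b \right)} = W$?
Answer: $- \frac{333}{566} \approx -0.58834$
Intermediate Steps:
$w{\left(b \right)} = 61$ ($w{\left(b \right)} = -6 + 67 = 61$)
$\frac{3602 + w{\left(26 \right)}}{-2927 - 3299} = \frac{3602 + 61}{-2927 - 3299} = \frac{3663}{-6226} = 3663 \left(- \frac{1}{6226}\right) = - \frac{333}{566}$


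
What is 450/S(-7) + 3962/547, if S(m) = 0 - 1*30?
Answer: -4243/547 ≈ -7.7569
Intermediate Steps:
S(m) = -30 (S(m) = 0 - 30 = -30)
450/S(-7) + 3962/547 = 450/(-30) + 3962/547 = 450*(-1/30) + 3962*(1/547) = -15 + 3962/547 = -4243/547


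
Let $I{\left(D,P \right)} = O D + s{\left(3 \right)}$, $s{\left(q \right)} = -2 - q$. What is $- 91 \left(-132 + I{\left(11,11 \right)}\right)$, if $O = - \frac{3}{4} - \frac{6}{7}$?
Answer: $\frac{56303}{4} \approx 14076.0$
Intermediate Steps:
$O = - \frac{45}{28}$ ($O = \left(-3\right) \frac{1}{4} - \frac{6}{7} = - \frac{3}{4} - \frac{6}{7} = - \frac{45}{28} \approx -1.6071$)
$I{\left(D,P \right)} = -5 - \frac{45 D}{28}$ ($I{\left(D,P \right)} = - \frac{45 D}{28} - 5 = -5 - \frac{45 D}{28}$)
$- 91 \left(-132 + I{\left(11,11 \right)}\right) = - 91 \left(-132 - \frac{635}{28}\right) = \left(-91\right) \left(- \frac{4331}{28}\right) = \frac{56303}{4}$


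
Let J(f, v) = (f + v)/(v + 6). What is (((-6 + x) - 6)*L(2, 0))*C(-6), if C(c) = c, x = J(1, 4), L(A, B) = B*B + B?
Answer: 0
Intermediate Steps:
L(A, B) = B + B² (L(A, B) = B² + B = B + B²)
J(f, v) = (f + v)/(6 + v)
x = ½ (x = (1 + 4)/(6 + 4) = 5/10 = (⅒)*5 = ½ ≈ 0.50000)
(((-6 + x) - 6)*L(2, 0))*C(-6) = (((-6 + ½) - 6)*(0*(1 + 0)))*(-6) = ((-11/2 - 6)*(0*1))*(-6) = -23/2*0*(-6) = 0*(-6) = 0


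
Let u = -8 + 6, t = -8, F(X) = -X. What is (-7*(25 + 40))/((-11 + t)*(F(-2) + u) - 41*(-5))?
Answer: -91/41 ≈ -2.2195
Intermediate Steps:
u = -2
(-7*(25 + 40))/((-11 + t)*(F(-2) + u) - 41*(-5)) = (-7*(25 + 40))/((-11 - 8)*(-1*(-2) - 2) - 41*(-5)) = (-7*65)/(-19*(2 - 2) + 205) = -455/(-19*0 + 205) = -455/(0 + 205) = -455/205 = -455*1/205 = -91/41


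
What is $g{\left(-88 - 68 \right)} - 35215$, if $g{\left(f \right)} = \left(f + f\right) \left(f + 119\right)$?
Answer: $-23671$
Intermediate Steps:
$g{\left(f \right)} = 2 f \left(119 + f\right)$
$g{\left(-88 - 68 \right)} - 35215 = 2 \left(-88 - 68\right) \left(119 - 156\right) - 35215 = 2 \left(-156\right) \left(119 - 156\right) - 35215 = 2 \left(-156\right) \left(-37\right) - 35215 = 11544 - 35215 = -23671$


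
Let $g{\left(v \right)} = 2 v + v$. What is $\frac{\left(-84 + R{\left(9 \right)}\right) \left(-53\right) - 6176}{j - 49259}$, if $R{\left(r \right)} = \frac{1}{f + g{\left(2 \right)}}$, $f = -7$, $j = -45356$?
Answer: $\frac{1671}{94615} \approx 0.017661$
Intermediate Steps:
$g{\left(v \right)} = 3 v$
$R{\left(r \right)} = -1$ ($R{\left(r \right)} = \frac{1}{-7 + 3 \cdot 2} = \frac{1}{-7 + 6} = \frac{1}{-1} = -1$)
$\frac{\left(-84 + R{\left(9 \right)}\right) \left(-53\right) - 6176}{j - 49259} = \frac{\left(-84 - 1\right) \left(-53\right) - 6176}{-45356 - 49259} = \frac{\left(-85\right) \left(-53\right) - 6176}{-94615} = \left(4505 - 6176\right) \left(- \frac{1}{94615}\right) = \left(-1671\right) \left(- \frac{1}{94615}\right) = \frac{1671}{94615}$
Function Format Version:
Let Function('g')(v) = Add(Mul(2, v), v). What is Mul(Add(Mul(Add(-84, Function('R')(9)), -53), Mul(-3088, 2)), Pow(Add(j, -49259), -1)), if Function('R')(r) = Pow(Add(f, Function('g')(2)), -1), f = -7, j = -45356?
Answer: Rational(1671, 94615) ≈ 0.017661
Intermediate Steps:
Function('g')(v) = Mul(3, v)
Function('R')(r) = -1 (Function('R')(r) = Pow(Add(-7, Mul(3, 2)), -1) = Pow(Add(-7, 6), -1) = Pow(-1, -1) = -1)
Mul(Add(Mul(Add(-84, Function('R')(9)), -53), Mul(-3088, 2)), Pow(Add(j, -49259), -1)) = Mul(Add(Mul(Add(-84, -1), -53), Mul(-3088, 2)), Pow(Add(-45356, -49259), -1)) = Mul(Add(Mul(-85, -53), -6176), Pow(-94615, -1)) = Mul(Add(4505, -6176), Rational(-1, 94615)) = Mul(-1671, Rational(-1, 94615)) = Rational(1671, 94615)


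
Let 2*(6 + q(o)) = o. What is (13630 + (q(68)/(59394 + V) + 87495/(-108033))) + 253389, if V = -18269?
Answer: 56491603402544/211564625 ≈ 2.6702e+5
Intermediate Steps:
q(o) = -6 + o/2
(13630 + (q(68)/(59394 + V) + 87495/(-108033))) + 253389 = (13630 + ((-6 + (1/2)*68)/(59394 - 18269) + 87495/(-108033))) + 253389 = (13630 + ((-6 + 34)/41125 + 87495*(-1/108033))) + 253389 = (13630 + (28*(1/41125) - 29165/36011)) + 253389 = (13630 + (4/5875 - 29165/36011)) + 253389 = (13630 - 171200331/211564625) + 253389 = 2883454638419/211564625 + 253389 = 56491603402544/211564625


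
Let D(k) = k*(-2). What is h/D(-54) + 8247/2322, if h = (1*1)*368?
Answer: 16159/2322 ≈ 6.9591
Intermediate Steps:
D(k) = -2*k
h = 368 (h = 1*368 = 368)
h/D(-54) + 8247/2322 = 368/((-2*(-54))) + 8247/2322 = 368/108 + 8247*(1/2322) = 368*(1/108) + 2749/774 = 92/27 + 2749/774 = 16159/2322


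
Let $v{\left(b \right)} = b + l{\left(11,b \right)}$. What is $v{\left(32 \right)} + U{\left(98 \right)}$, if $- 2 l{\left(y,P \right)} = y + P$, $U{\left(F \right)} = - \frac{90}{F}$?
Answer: $\frac{939}{98} \approx 9.5816$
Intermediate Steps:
$l{\left(y,P \right)} = - \frac{P}{2} - \frac{y}{2}$ ($l{\left(y,P \right)} = - \frac{y + P}{2} = - \frac{P + y}{2} = - \frac{P}{2} - \frac{y}{2}$)
$v{\left(b \right)} = - \frac{11}{2} + \frac{b}{2}$ ($v{\left(b \right)} = b - \left(\frac{11}{2} + \frac{b}{2}\right) = - \frac{11}{2} + \frac{b}{2}$)
$v{\left(32 \right)} + U{\left(98 \right)} = \left(- \frac{11}{2} + \frac{1}{2} \cdot 32\right) - \frac{90}{98} = \left(- \frac{11}{2} + 16\right) - \frac{45}{49} = \frac{21}{2} - \frac{45}{49} = \frac{939}{98}$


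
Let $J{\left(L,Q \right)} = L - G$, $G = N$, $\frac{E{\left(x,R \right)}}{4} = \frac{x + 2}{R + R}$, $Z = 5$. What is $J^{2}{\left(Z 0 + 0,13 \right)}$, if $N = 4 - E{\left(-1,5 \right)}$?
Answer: $\frac{324}{25} \approx 12.96$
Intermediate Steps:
$E{\left(x,R \right)} = \frac{2 \left(2 + x\right)}{R}$ ($E{\left(x,R \right)} = 4 \frac{x + 2}{R + R} = 4 \frac{2 + x}{2 R} = \frac{2 \left(2 + x\right)}{R}$)
$N = \frac{18}{5}$ ($N = 4 - \frac{2 \left(2 - 1\right)}{5} = 4 - 2 \cdot \frac{1}{5} \cdot 1 = 4 - \frac{2}{5} = \frac{18}{5} \approx 3.6$)
$G = \frac{18}{5} \approx 3.6$
$J{\left(L,Q \right)} = - \frac{18}{5} + L$ ($J{\left(L,Q \right)} = L - \frac{18}{5} = - \frac{18}{5} + L$)
$J^{2}{\left(Z 0 + 0,13 \right)} = \left(- \frac{18}{5} + \left(5 \cdot 0 + 0\right)\right)^{2} = \left(- \frac{18}{5} + \left(0 + 0\right)\right)^{2} = \left(- \frac{18}{5} + 0\right)^{2} = \left(- \frac{18}{5}\right)^{2} = \frac{324}{25}$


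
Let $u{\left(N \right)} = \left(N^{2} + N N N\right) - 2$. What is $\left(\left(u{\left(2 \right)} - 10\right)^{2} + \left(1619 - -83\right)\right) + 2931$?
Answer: $4633$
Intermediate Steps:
$u{\left(N \right)} = -2 + N^{2} + N^{3}$ ($u{\left(N \right)} = \left(N^{2} + N^{2} N\right) - 2 = \left(N^{2} + N^{3}\right) - 2 = -2 + N^{2} + N^{3}$)
$\left(\left(u{\left(2 \right)} - 10\right)^{2} + \left(1619 - -83\right)\right) + 2931 = \left(\left(\left(-2 + 2^{2} + 2^{3}\right) - 10\right)^{2} + \left(1619 - -83\right)\right) + 2931 = \left(\left(\left(-2 + 4 + 8\right) - 10\right)^{2} + \left(1619 + 83\right)\right) + 2931 = \left(\left(10 - 10\right)^{2} + 1702\right) + 2931 = \left(0^{2} + 1702\right) + 2931 = \left(0 + 1702\right) + 2931 = 1702 + 2931 = 4633$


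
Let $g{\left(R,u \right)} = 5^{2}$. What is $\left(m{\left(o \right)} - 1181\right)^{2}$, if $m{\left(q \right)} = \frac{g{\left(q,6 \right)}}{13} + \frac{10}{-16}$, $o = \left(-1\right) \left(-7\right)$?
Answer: $\frac{15052590721}{10816} \approx 1.3917 \cdot 10^{6}$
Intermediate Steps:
$o = 7$
$g{\left(R,u \right)} = 25$
$m{\left(q \right)} = \frac{135}{104}$ ($m{\left(q \right)} = \frac{25}{13} + \frac{10}{-16} = 25 \cdot \frac{1}{13} + 10 \left(- \frac{1}{16}\right) = \frac{25}{13} - \frac{5}{8} = \frac{135}{104}$)
$\left(m{\left(o \right)} - 1181\right)^{2} = \left(\frac{135}{104} - 1181\right)^{2} = \left(- \frac{122689}{104}\right)^{2} = \frac{15052590721}{10816}$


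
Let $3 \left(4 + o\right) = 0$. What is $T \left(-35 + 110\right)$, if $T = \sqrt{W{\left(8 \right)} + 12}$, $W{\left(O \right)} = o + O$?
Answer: $300$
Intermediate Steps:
$o = -4$ ($o = -4 + \frac{1}{3} \cdot 0 = -4 + 0 = -4$)
$W{\left(O \right)} = -4 + O$
$T = 4$ ($T = \sqrt{\left(-4 + 8\right) + 12} = \sqrt{4 + 12} = \sqrt{16} = 4$)
$T \left(-35 + 110\right) = 4 \left(-35 + 110\right) = 4 \cdot 75 = 300$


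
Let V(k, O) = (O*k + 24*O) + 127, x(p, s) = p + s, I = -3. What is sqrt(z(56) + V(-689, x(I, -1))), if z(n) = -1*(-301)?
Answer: 4*sqrt(193) ≈ 55.570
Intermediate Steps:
z(n) = 301
V(k, O) = 127 + 24*O + O*k (V(k, O) = (24*O + O*k) + 127 = 127 + 24*O + O*k)
sqrt(z(56) + V(-689, x(I, -1))) = sqrt(301 + (127 + 24*(-3 - 1) + (-3 - 1)*(-689))) = sqrt(301 + (127 + 24*(-4) - 4*(-689))) = sqrt(301 + (127 - 96 + 2756)) = sqrt(301 + 2787) = sqrt(3088) = 4*sqrt(193)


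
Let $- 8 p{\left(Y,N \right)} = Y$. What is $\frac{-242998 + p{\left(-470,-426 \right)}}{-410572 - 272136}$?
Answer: $\frac{971757}{2730832} \approx 0.35585$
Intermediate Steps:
$p{\left(Y,N \right)} = - \frac{Y}{8}$
$\frac{-242998 + p{\left(-470,-426 \right)}}{-410572 - 272136} = \frac{-242998 - - \frac{235}{4}}{-410572 - 272136} = \frac{-242998 + \frac{235}{4}}{-682708} = \left(- \frac{971757}{4}\right) \left(- \frac{1}{682708}\right) = \frac{971757}{2730832}$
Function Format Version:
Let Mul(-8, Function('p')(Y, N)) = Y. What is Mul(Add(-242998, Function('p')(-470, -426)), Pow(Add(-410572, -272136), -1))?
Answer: Rational(971757, 2730832) ≈ 0.35585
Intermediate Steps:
Function('p')(Y, N) = Mul(Rational(-1, 8), Y)
Mul(Add(-242998, Function('p')(-470, -426)), Pow(Add(-410572, -272136), -1)) = Mul(Add(-242998, Mul(Rational(-1, 8), -470)), Pow(Add(-410572, -272136), -1)) = Mul(Add(-242998, Rational(235, 4)), Pow(-682708, -1)) = Mul(Rational(-971757, 4), Rational(-1, 682708)) = Rational(971757, 2730832)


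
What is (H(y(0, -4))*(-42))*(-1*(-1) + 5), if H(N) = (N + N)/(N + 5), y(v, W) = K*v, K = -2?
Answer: 0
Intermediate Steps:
y(v, W) = -2*v
H(N) = 2*N/(5 + N) (H(N) = (2*N)/(5 + N) = 2*N/(5 + N))
(H(y(0, -4))*(-42))*(-1*(-1) + 5) = ((2*(-2*0)/(5 - 2*0))*(-42))*(-1*(-1) + 5) = ((2*0/(5 + 0))*(-42))*(1 + 5) = ((2*0/5)*(-42))*6 = ((2*0*(⅕))*(-42))*6 = (0*(-42))*6 = 0*6 = 0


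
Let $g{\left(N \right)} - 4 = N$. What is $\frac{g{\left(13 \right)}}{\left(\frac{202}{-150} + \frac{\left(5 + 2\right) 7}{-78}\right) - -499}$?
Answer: $\frac{33150}{969199} \approx 0.034204$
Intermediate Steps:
$g{\left(N \right)} = 4 + N$
$\frac{g{\left(13 \right)}}{\left(\frac{202}{-150} + \frac{\left(5 + 2\right) 7}{-78}\right) - -499} = \frac{4 + 13}{\left(\frac{202}{-150} + \frac{\left(5 + 2\right) 7}{-78}\right) - -499} = \frac{17}{\left(202 \left(- \frac{1}{150}\right) + 7 \cdot 7 \left(- \frac{1}{78}\right)\right) + 499} = \frac{17}{\left(- \frac{101}{75} + 49 \left(- \frac{1}{78}\right)\right) + 499} = \frac{17}{\left(- \frac{101}{75} - \frac{49}{78}\right) + 499} = \frac{17}{- \frac{3851}{1950} + 499} = \frac{17}{\frac{969199}{1950}} = 17 \cdot \frac{1950}{969199} = \frac{33150}{969199}$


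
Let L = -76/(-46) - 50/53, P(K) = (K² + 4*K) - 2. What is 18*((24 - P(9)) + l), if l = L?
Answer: -1981170/1219 ≈ -1625.2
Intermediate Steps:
P(K) = -2 + K² + 4*K
L = 864/1219 (L = -76*(-1/46) - 50*1/53 = 38/23 - 50/53 = 864/1219 ≈ 0.70878)
l = 864/1219 ≈ 0.70878
18*((24 - P(9)) + l) = 18*((24 - (-2 + 9² + 4*9)) + 864/1219) = 18*((24 - (-2 + 81 + 36)) + 864/1219) = 18*((24 - 1*115) + 864/1219) = 18*((24 - 115) + 864/1219) = 18*(-91 + 864/1219) = 18*(-110065/1219) = -1981170/1219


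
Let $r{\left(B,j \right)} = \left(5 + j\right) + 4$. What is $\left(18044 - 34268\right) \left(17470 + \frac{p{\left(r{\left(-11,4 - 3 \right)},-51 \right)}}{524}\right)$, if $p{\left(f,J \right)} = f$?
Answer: $- \frac{37129800240}{131} \approx -2.8343 \cdot 10^{8}$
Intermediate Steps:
$r{\left(B,j \right)} = 9 + j$
$\left(18044 - 34268\right) \left(17470 + \frac{p{\left(r{\left(-11,4 - 3 \right)},-51 \right)}}{524}\right) = \left(18044 - 34268\right) \left(17470 + \frac{9 + \left(4 - 3\right)}{524}\right) = - 16224 \left(17470 + \left(9 + 1\right) \frac{1}{524}\right) = - 16224 \left(17470 + 10 \cdot \frac{1}{524}\right) = - 16224 \left(17470 + \frac{5}{262}\right) = \left(-16224\right) \frac{4577145}{262} = - \frac{37129800240}{131}$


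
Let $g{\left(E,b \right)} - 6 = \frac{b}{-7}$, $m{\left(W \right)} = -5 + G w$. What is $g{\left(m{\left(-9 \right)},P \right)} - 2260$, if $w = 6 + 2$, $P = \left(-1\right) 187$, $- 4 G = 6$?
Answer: $- \frac{15591}{7} \approx -2227.3$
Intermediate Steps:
$G = - \frac{3}{2}$ ($G = \left(- \frac{1}{4}\right) 6 = - \frac{3}{2} \approx -1.5$)
$P = -187$
$w = 8$
$m{\left(W \right)} = -17$ ($m{\left(W \right)} = -5 - 12 = -17$)
$g{\left(E,b \right)} = 6 - \frac{b}{7}$ ($g{\left(E,b \right)} = 6 + \frac{b}{-7} = 6 + b \left(- \frac{1}{7}\right) = 6 - \frac{b}{7}$)
$g{\left(m{\left(-9 \right)},P \right)} - 2260 = \left(6 - - \frac{187}{7}\right) - 2260 = \left(6 + \frac{187}{7}\right) - 2260 = \frac{229}{7} - 2260 = - \frac{15591}{7}$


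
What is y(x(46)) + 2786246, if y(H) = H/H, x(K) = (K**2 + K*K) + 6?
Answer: 2786247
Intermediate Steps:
x(K) = 6 + 2*K**2 (x(K) = (K**2 + K**2) + 6 = 2*K**2 + 6 = 6 + 2*K**2)
y(H) = 1
y(x(46)) + 2786246 = 1 + 2786246 = 2786247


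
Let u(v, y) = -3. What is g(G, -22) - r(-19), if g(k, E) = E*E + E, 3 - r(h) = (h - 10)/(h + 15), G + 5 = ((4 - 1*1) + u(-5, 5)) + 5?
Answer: 1865/4 ≈ 466.25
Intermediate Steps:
G = 0 (G = -5 + (((4 - 1*1) - 3) + 5) = -5 + (((4 - 1) - 3) + 5) = -5 + ((3 - 3) + 5) = -5 + (0 + 5) = -5 + 5 = 0)
r(h) = 3 - (-10 + h)/(15 + h) (r(h) = 3 - (h - 10)/(h + 15) = 3 - (-10 + h)/(15 + h))
g(k, E) = E + E² (g(k, E) = E² + E = E + E²)
g(G, -22) - r(-19) = -22*(1 - 22) - (55 + 2*(-19))/(15 - 19) = -22*(-21) - (55 - 38)/(-4) = 462 - (-1)*17/4 = 462 - 1*(-17/4) = 462 + 17/4 = 1865/4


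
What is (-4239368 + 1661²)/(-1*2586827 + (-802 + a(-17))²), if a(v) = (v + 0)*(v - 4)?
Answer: 1480447/2388802 ≈ 0.61974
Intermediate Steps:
a(v) = v*(-4 + v)
(-4239368 + 1661²)/(-1*2586827 + (-802 + a(-17))²) = (-4239368 + 1661²)/(-1*2586827 + (-802 - 17*(-4 - 17))²) = (-4239368 + 2758921)/(-2586827 + (-802 - 17*(-21))²) = -1480447/(-2586827 + (-802 + 357)²) = -1480447/(-2586827 + (-445)²) = -1480447/(-2586827 + 198025) = -1480447/(-2388802) = -1480447*(-1/2388802) = 1480447/2388802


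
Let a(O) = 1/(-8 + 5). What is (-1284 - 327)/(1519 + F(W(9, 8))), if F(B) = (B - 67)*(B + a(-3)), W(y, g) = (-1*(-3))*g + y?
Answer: -4833/1225 ≈ -3.9453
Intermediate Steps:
a(O) = -⅓ (a(O) = 1/(-3) = -⅓)
W(y, g) = y + 3*g (W(y, g) = 3*g + y = y + 3*g)
F(B) = (-67 + B)*(-⅓ + B) (F(B) = (B - 67)*(B - ⅓) = (-67 + B)*(-⅓ + B))
(-1284 - 327)/(1519 + F(W(9, 8))) = (-1284 - 327)/(1519 + (67/3 + (9 + 3*8)² - 202*(9 + 3*8)/3)) = -1611/(1519 + (67/3 + (9 + 24)² - 202*(9 + 24)/3)) = -1611/(1519 + (67/3 + 33² - 202/3*33)) = -1611/(1519 + (67/3 + 1089 - 2222)) = -1611/(1519 - 3332/3) = -1611/1225/3 = -1611*3/1225 = -4833/1225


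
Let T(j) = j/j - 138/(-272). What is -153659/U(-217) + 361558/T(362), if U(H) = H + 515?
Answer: 14621722529/61090 ≈ 2.3935e+5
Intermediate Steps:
T(j) = 205/136 (T(j) = 1 - 138*(-1/272) = 1 + 69/136 = 205/136)
U(H) = 515 + H
-153659/U(-217) + 361558/T(362) = -153659/(515 - 217) + 361558/(205/136) = -153659/298 + 361558*(136/205) = -153659*1/298 + 49171888/205 = -153659/298 + 49171888/205 = 14621722529/61090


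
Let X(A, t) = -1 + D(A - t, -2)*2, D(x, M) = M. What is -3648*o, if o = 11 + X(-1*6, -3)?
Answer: -21888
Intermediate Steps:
X(A, t) = -5 (X(A, t) = -1 - 2*2 = -1 - 4 = -5)
o = 6 (o = 11 - 5 = 6)
-3648*o = -3648*6 = -21888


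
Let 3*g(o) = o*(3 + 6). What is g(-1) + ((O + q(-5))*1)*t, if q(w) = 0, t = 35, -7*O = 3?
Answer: -18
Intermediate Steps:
O = -3/7 (O = -⅐*3 = -3/7 ≈ -0.42857)
g(o) = 3*o (g(o) = (o*(3 + 6))/3 = (o*9)/3 = (9*o)/3 = 3*o)
g(-1) + ((O + q(-5))*1)*t = 3*(-1) + ((-3/7 + 0)*1)*35 = -3 - 3/7*1*35 = -3 - 3/7*35 = -3 - 15 = -18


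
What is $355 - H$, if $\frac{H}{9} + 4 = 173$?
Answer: $-1166$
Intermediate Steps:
$H = 1521$ ($H = -36 + 9 \cdot 173 = -36 + 1557 = 1521$)
$355 - H = 355 - 1521 = -1166$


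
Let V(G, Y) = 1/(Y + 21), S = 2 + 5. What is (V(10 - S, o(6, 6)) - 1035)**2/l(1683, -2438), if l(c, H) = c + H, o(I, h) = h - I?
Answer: -472366756/332955 ≈ -1418.7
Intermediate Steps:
S = 7
V(G, Y) = 1/(21 + Y)
l(c, H) = H + c
(V(10 - S, o(6, 6)) - 1035)**2/l(1683, -2438) = (1/(21 + (6 - 1*6)) - 1035)**2/(-2438 + 1683) = (1/(21 + (6 - 6)) - 1035)**2/(-755) = (1/(21 + 0) - 1035)**2*(-1/755) = (1/21 - 1035)**2*(-1/755) = (-21734/21)**2*(-1/755) = (472366756/441)*(-1/755) = -472366756/332955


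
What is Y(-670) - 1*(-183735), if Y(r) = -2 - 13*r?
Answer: 192443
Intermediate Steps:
Y(-670) - 1*(-183735) = (-2 - 13*(-670)) - 1*(-183735) = (-2 + 8710) + 183735 = 8708 + 183735 = 192443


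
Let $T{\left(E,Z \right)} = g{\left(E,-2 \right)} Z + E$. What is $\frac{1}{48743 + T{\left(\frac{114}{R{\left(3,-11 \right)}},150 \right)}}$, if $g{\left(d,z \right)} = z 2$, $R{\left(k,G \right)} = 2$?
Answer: $\frac{1}{48200} \approx 2.0747 \cdot 10^{-5}$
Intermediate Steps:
$g{\left(d,z \right)} = 2 z$
$T{\left(E,Z \right)} = E - 4 Z$ ($T{\left(E,Z \right)} = 2 \left(-2\right) Z + E = - 4 Z + E = E - 4 Z$)
$\frac{1}{48743 + T{\left(\frac{114}{R{\left(3,-11 \right)}},150 \right)}} = \frac{1}{48743 + \left(\frac{114}{2} - 600\right)} = \frac{1}{48743 + \left(114 \cdot \frac{1}{2} - 600\right)} = \frac{1}{48743 + \left(57 - 600\right)} = \frac{1}{48743 - 543} = \frac{1}{48200}$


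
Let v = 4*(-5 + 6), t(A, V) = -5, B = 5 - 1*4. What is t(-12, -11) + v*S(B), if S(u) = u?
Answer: -1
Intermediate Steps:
B = 1 (B = 5 - 4 = 1)
v = 4 (v = 4*1 = 4)
t(-12, -11) + v*S(B) = -5 + 4*1 = -5 + 4 = -1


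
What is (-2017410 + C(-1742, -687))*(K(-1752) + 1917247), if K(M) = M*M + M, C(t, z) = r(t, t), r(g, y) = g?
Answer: -10065470700848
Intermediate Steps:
C(t, z) = t
K(M) = M + M² (K(M) = M² + M = M + M²)
(-2017410 + C(-1742, -687))*(K(-1752) + 1917247) = (-2017410 - 1742)*(-1752*(1 - 1752) + 1917247) = -2019152*(-1752*(-1751) + 1917247) = -2019152*(3067752 + 1917247) = -2019152*4984999 = -10065470700848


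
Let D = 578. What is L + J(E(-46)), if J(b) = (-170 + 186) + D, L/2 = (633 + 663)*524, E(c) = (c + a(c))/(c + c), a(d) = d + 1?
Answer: 1358802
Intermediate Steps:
a(d) = 1 + d
E(c) = (1 + 2*c)/(2*c) (E(c) = (c + (1 + c))/(c + c) = (1 + 2*c)/((2*c)) = (1 + 2*c)*(1/(2*c)) = (1 + 2*c)/(2*c))
L = 1358208 (L = 2*((633 + 663)*524) = 2*(1296*524) = 2*679104 = 1358208)
J(b) = 594 (J(b) = (-170 + 186) + 578 = 16 + 578 = 594)
L + J(E(-46)) = 1358208 + 594 = 1358802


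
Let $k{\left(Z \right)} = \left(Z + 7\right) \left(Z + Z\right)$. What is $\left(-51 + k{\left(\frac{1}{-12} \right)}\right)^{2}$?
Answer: $\frac{14100025}{5184} \approx 2719.9$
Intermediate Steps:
$k{\left(Z \right)} = 2 Z \left(7 + Z\right)$ ($k{\left(Z \right)} = \left(7 + Z\right) 2 Z = 2 Z \left(7 + Z\right)$)
$\left(-51 + k{\left(\frac{1}{-12} \right)}\right)^{2} = \left(-51 + \frac{2 \left(7 + \frac{1}{-12}\right)}{-12}\right)^{2} = \left(-51 + 2 \left(- \frac{1}{12}\right) \left(7 - \frac{1}{12}\right)\right)^{2} = \left(-51 + 2 \left(- \frac{1}{12}\right) \frac{83}{12}\right)^{2} = \left(-51 - \frac{83}{72}\right)^{2} = \left(- \frac{3755}{72}\right)^{2} = \frac{14100025}{5184}$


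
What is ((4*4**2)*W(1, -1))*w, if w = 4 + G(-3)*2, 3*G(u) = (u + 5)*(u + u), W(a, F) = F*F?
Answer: -256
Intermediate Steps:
W(a, F) = F**2
G(u) = 2*u*(5 + u)/3 (G(u) = ((u + 5)*(u + u))/3 = ((5 + u)*(2*u))/3 = (2*u*(5 + u))/3 = 2*u*(5 + u)/3)
w = -4 (w = 4 + ((2/3)*(-3)*(5 - 3))*2 = 4 + ((2/3)*(-3)*2)*2 = 4 - 4*2 = 4 - 8 = -4)
((4*4**2)*W(1, -1))*w = ((4*4**2)*(-1)**2)*(-4) = ((4*16)*1)*(-4) = (64*1)*(-4) = 64*(-4) = -256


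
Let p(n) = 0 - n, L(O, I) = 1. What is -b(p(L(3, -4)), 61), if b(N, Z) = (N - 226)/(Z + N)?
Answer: 227/60 ≈ 3.7833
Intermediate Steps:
p(n) = -n
b(N, Z) = (-226 + N)/(N + Z)
-b(p(L(3, -4)), 61) = -(-226 - 1*1)/(-1*1 + 61) = -(-226 - 1)/(-1 + 61) = -(-227)/60 = -1*(-227/60) = 227/60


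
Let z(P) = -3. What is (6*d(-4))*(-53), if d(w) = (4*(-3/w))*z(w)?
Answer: 2862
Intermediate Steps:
d(w) = 36/w (d(w) = (4*(-3/w))*(-3) = -12/w*(-3) = 36/w)
(6*d(-4))*(-53) = (6*(36/(-4)))*(-53) = (6*(36*(-1/4)))*(-53) = (6*(-9))*(-53) = -54*(-53) = 2862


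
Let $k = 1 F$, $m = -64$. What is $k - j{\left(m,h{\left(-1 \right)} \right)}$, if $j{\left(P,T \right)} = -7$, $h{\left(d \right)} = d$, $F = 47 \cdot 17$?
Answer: $806$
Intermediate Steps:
$F = 799$
$k = 799$ ($k = 1 \cdot 799 = 799$)
$k - j{\left(m,h{\left(-1 \right)} \right)} = 799 - -7 = 799 + 7 = 806$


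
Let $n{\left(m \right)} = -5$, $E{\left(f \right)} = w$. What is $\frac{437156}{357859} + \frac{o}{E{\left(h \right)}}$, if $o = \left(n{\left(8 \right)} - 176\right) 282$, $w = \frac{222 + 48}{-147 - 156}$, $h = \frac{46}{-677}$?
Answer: $\frac{307481515153}{5367885} \approx 57282.0$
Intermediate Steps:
$h = - \frac{46}{677}$ ($h = 46 \left(- \frac{1}{677}\right) = - \frac{46}{677} \approx -0.067947$)
$w = - \frac{90}{101}$ ($w = \frac{270}{-303} = 270 \left(- \frac{1}{303}\right) = - \frac{90}{101} \approx -0.89109$)
$E{\left(f \right)} = - \frac{90}{101}$
$o = -51042$ ($o = \left(-5 - 176\right) 282 = \left(-181\right) 282 = -51042$)
$\frac{437156}{357859} + \frac{o}{E{\left(h \right)}} = \frac{437156}{357859} - \frac{51042}{- \frac{90}{101}} = 437156 \cdot \frac{1}{357859} - - \frac{859207}{15} = \frac{437156}{357859} + \frac{859207}{15} = \frac{307481515153}{5367885}$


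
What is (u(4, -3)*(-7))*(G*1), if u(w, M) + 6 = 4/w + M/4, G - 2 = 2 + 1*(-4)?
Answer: 0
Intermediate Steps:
G = 0 (G = 2 + (2 + 1*(-4)) = 2 + (2 - 4) = 2 - 2 = 0)
u(w, M) = -6 + 4/w + M/4 (u(w, M) = -6 + (4/w + M/4) = -6 + 4/w + M/4)
(u(4, -3)*(-7))*(G*1) = ((-6 + 4/4 + (¼)*(-3))*(-7))*(0*1) = ((-6 + 4*(¼) - ¾)*(-7))*0 = ((-6 + 1 - ¾)*(-7))*0 = -23/4*(-7)*0 = (161/4)*0 = 0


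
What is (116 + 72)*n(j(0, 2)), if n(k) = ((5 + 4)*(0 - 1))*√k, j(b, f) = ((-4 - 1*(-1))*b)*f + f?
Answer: -1692*√2 ≈ -2392.8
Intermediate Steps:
j(b, f) = f - 3*b*f (j(b, f) = ((-4 + 1)*b)*f + f = (-3*b)*f + f = -3*b*f + f = f - 3*b*f)
n(k) = -9*√k (n(k) = (9*(-1))*√k = -9*√k)
(116 + 72)*n(j(0, 2)) = (116 + 72)*(-9*√2*√(1 - 3*0)) = 188*(-9*√2*√(1 + 0)) = 188*(-9*√2) = -1692*√2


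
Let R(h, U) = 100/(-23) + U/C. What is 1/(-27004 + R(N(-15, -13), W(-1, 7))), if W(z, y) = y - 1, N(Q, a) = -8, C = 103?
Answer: -2369/63982638 ≈ -3.7026e-5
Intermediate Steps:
W(z, y) = -1 + y
R(h, U) = -100/23 + U/103 (R(h, U) = 100/(-23) + U/103 = 100*(-1/23) + U*(1/103) = -100/23 + U/103)
1/(-27004 + R(N(-15, -13), W(-1, 7))) = 1/(-27004 + (-100/23 + (-1 + 7)/103)) = 1/(-27004 + (-100/23 + (1/103)*6)) = 1/(-27004 + (-100/23 + 6/103)) = 1/(-27004 - 10162/2369) = 1/(-63982638/2369) = -2369/63982638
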